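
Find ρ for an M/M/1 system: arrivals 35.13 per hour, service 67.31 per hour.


ρ = λ/μ = 35.13/67.31 = 0.5219

Final: 0.5219


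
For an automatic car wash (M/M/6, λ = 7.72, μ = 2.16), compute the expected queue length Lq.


a = λ/μ = 3.5741; ρ = a/6 = 0.5957
P₀ = 0.026746
Lq = P₀·a^c·ρ / (c!·(1−ρ)²) = 0.026746·2084.40111·0.5957/(720·0.16348)
= 0.28214

Final: 0.28214


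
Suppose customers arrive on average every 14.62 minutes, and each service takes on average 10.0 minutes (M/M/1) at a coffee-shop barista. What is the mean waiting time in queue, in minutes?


λ = 60/14.62 = 4.1040 /hr
μ = 60/10.0 = 6.0000 /hr
ρ = λ/μ = 4.1040/6.0000 = 0.6840
Wq = ρ/(μ−λ) = 0.6840/(6.0000−4.1040) = 0.36075 hr
In minutes: 0.36075·60 = 21.645 min

Final: 21.645 min


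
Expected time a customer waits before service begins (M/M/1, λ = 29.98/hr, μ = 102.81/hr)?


ρ = 29.98/102.81 = 0.2916
Wq = ρ/(μ−λ) = 0.2916/(102.81 − 29.98) = 0.2916/72.83 = 0.004004 hr

Final: 0.004004 hr


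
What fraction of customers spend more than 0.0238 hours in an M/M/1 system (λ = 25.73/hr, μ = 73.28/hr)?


W ~ Exponential(μ−λ) for M/M/1.
μ − λ = 73.28 − 25.73 = 47.5500
P(W > t) = e^{−(μ−λ)t} = e^{−1.1317} = 0.322488

Final: 0.322488


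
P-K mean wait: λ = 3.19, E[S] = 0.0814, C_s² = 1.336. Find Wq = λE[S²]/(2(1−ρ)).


ρ = λ·E[S] = 3.19·0.0814 = 0.2597
E[S²] = E[S]²(1+C_s²) = 0.0814²·(1+1.336) = 0.015478
Wq = λ·E[S²]/(2(1−ρ)) = 3.19·0.015478/(2·0.7403) = 0.03335 hr

Final: 0.03335 hr


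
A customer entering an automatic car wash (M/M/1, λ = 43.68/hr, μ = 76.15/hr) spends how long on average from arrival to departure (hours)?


W = 1/(μ−λ) = 1/(76.15 − 43.68) = 1/32.47 = 0.03080 hr

Final: 0.03080 hr


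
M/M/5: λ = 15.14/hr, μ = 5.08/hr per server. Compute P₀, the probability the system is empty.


a = λ/μ = 15.14/5.08 = 2.9803; ρ = a/c = 0.5961
Σ_{k=0}^{4} a^k/k! (terms k=0..4) = 1.00000 + 2.98031 + 4.44114 + 4.41200 + 3.28729 = 16.12074
Tail: a^5/(5!(1−ρ)) = 235.13150/(120·0.4039) = 4.85083
P₀ = 1/(16.12074 + 4.85083) = 1/20.97156 = 0.047684

Final: 0.047684


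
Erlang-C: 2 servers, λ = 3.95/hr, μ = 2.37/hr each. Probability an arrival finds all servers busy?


a = λ/μ = 1.6667; ρ = a/2 = 0.8333
P₀ = 0.090909 (from M/M/c formula)
C(c,a) = [a^c/(c!(1−ρ))]·P₀ = [2.77778/(2·0.1667)]·0.090909
= 8.33333·0.090909 = 0.757576

Final: 0.757576


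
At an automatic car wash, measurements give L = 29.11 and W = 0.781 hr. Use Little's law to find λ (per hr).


λ = L/W = 29.11/0.781 = 37.2727 /hr

Final: 37.2727 /hr


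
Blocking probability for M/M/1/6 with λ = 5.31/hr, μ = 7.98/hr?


ρ = λ/μ = 5.31/7.98 = 0.6654
P_K = (1−ρ)ρ^K/(1−ρ^(K+1)) = (0.3346·0.086806)/(1 − 0.057762)
= 0.029044/0.942238 = 0.030825

Final: 0.030825


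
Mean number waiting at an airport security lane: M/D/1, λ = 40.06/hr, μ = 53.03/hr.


ρ = 40.06/53.03 = 0.7554
M/D/1: Lq = ρ²/(2(1−ρ)) = 0.5707/(2·0.2446) = 1.16662

Final: 1.16662


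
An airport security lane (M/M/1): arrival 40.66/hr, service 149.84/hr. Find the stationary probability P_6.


ρ = 40.66/149.84 = 0.2714
P_n = (1−ρ)·ρ^n = (1 − 0.2714)·0.2714^6 = 0.7286·0.0003992 = 0.0002909

Final: 0.0002909


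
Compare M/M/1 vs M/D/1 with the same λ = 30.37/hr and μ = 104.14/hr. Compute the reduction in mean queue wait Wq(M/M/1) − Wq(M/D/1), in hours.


ρ = 30.37/104.14 = 0.2916
Wq(M/M/1) = ρ/(μ−λ) = 0.2916/73.77 = 0.003953 hr
Wq(M/D/1) = ρ/(2(μ−λ)) = 0.001977 hr
Savings = 0.003953 − 0.001977 = 0.001977 hr

Final: 0.001977 hr


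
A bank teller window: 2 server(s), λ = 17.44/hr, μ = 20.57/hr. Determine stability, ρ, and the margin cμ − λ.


Total capacity cμ = 2·20.57 = 41.14/hr
ρ = λ/(cμ) = 17.44/41.14 = 0.4239
Stable ⇔ ρ < 1: YES
Spare capacity = cμ − λ = 41.14 − 17.44 = 23.70/hr

Final: ρ = 0.4239; stable; margin = 23.70/hr


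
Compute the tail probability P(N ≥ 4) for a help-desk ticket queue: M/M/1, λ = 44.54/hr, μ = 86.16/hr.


ρ = 44.54/86.16 = 0.5169
P(N ≥ n) = ρ^n = 0.5169^4 = 0.071413

Final: 0.071413


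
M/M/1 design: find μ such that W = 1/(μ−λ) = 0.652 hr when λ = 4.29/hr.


W = 1/(μ−λ) ⇒ μ − λ = 1/W = 1/0.652 = 1.5337
μ = λ + 1/W = 4.29 + 1.5337 = 5.8237 per hr

Final: 5.8237 /hr


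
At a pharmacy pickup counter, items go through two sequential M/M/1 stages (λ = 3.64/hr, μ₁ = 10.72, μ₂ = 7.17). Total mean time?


Each node sees arrival rate λ = 3.64/hr (tandem ⇒ throughput preserved).
W₁ = 1/(μ₁−λ) = 1/(10.72−3.64) = 0.14124 hr
W₂ = 1/(μ₂−λ) = 1/(7.17−3.64) = 0.28329 hr
W_total = W₁ + W₂ = 0.14124 + 0.28329 = 0.42453 hr

Final: 0.42453 hr


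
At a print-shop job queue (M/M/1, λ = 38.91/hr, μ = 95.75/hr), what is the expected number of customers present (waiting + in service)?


ρ = λ/μ = 38.91/95.75 = 0.4064
L = ρ/(1−ρ) = 0.4064/(1 − 0.4064) = 0.4064/0.5936 = 0.6846

Final: 0.6846


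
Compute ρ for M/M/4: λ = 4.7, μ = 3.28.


ρ = λ/(cμ) = 4.7/(4·3.28) = 4.7/13.12 = 0.3582

Final: 0.3582


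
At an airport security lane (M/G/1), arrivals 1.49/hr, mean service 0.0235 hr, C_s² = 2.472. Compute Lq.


ρ = λ·E[S] = 1.49·0.0235 = 0.03501
Lq = ρ²(1+C_s²)/(2(1−ρ)) = 0.001226·(1+2.472)/(2·0.9650)
= 0.001226·3.4720/1.9300 = 0.002206

Final: 0.002206


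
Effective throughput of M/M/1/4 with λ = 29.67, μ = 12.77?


ρ = 2.3234; P_K = (1−ρ)ρ^4/(1−ρ^5) = 0.578138
λ_eff = λ(1 − P_K) = 29.67·(1 − 0.578138) = 29.67·0.421862 = 12.5167 /hr

Final: 12.5167 /hr


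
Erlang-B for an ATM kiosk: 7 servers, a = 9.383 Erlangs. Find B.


B(c,a) = (a^c/c!) / Σ_{k=0}^{c} a^k/k!
a^7/7! = 1270.461410
Σ terms (k=0..7): 1.00000 + 9.38300 + 44.02034 + 137.68096 + 322.96512 + 606.07635 + 947.80239 + 1270.46141 = 3339.389582
B = 1270.461410/3339.389582 = 0.380447

Final: 0.380447


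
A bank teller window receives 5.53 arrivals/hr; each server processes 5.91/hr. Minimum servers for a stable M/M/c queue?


Stability requires cμ > λ ⇔ c > λ/μ.
λ/μ = 5.53/5.91 = 0.9357
Minimum integer c = ⌊0.9357⌋ + 1 = 1
Check: 1·5.91 = 5.91 > 5.53, while 0·5.91 = 0.00 ≤ 5.53

Final: 1 servers


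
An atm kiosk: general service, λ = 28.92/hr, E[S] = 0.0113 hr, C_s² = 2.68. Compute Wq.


ρ = λ·E[S] = 28.92·0.0113 = 0.3268
E[S²] = E[S]²(1+C_s²) = 0.0113²·(1+2.68) = 0.0004699
Wq = λ·E[S²]/(2(1−ρ)) = 28.92·0.0004699/(2·0.6732) = 0.01009 hr

Final: 0.01009 hr


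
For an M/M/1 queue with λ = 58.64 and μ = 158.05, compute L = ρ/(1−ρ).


ρ = λ/μ = 58.64/158.05 = 0.3710
L = ρ/(1−ρ) = 0.3710/(1 − 0.3710) = 0.3710/0.6290 = 0.5899

Final: 0.5899


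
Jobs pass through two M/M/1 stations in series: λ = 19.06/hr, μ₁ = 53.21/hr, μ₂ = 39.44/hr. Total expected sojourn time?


Each node sees arrival rate λ = 19.06/hr (tandem ⇒ throughput preserved).
W₁ = 1/(μ₁−λ) = 1/(53.21−19.06) = 0.02928 hr
W₂ = 1/(μ₂−λ) = 1/(39.44−19.06) = 0.04907 hr
W_total = W₁ + W₂ = 0.02928 + 0.04907 = 0.07835 hr

Final: 0.07835 hr


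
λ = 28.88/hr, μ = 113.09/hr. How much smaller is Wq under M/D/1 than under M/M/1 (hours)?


ρ = 28.88/113.09 = 0.2554
Wq(M/M/1) = ρ/(μ−λ) = 0.2554/84.21 = 0.003033 hr
Wq(M/D/1) = ρ/(2(μ−λ)) = 0.001516 hr
Savings = 0.003033 − 0.001516 = 0.001516 hr

Final: 0.001516 hr


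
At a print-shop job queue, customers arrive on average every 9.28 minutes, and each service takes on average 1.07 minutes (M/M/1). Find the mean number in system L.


λ = 60/9.28 = 6.4655 /hr
μ = 60/1.07 = 56.0748 /hr
ρ = λ/μ = 6.4655/56.0748 = 0.1153
L = ρ/(1−ρ) = 0.1153/0.8847 = 0.1303

Final: 0.1303


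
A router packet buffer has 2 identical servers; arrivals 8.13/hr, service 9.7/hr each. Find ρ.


ρ = λ/(cμ) = 8.13/(2·9.7) = 8.13/19.40 = 0.4191

Final: 0.4191


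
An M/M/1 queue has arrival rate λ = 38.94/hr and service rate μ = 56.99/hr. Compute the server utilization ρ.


ρ = λ/μ = 38.94/56.99 = 0.6833

Final: 0.6833


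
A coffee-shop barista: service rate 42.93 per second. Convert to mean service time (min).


Mean service time = 1/μ = 1/42.93 second = 0.02329 second
In minutes: 0.02329 × 0.0166667 = 0.0003882 min

Final: 0.0003882 min


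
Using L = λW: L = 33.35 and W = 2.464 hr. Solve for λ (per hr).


λ = L/W = 33.35/2.464 = 13.5349 /hr

Final: 13.5349 /hr


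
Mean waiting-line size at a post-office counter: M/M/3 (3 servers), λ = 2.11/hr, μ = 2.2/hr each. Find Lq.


a = λ/μ = 0.9591; ρ = a/3 = 0.3197
P₀ = 0.379484
Lq = P₀·a^c·ρ / (c!·(1−ρ)²) = 0.379484·0.88222·0.3197/(6·0.46281)
= 0.03854

Final: 0.03854


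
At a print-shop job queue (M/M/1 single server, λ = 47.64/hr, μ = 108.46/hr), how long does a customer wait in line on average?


ρ = 47.64/108.46 = 0.4392
Wq = ρ/(μ−λ) = 0.4392/(108.46 − 47.64) = 0.4392/60.82 = 0.007222 hr

Final: 0.007222 hr


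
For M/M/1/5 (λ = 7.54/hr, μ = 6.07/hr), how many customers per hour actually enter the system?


ρ = 1.2422; P_K = (1−ρ)ρ^5/(1−ρ^6) = 0.267880
λ_eff = λ(1 − P_K) = 7.54·(1 − 0.267880) = 7.54·0.732120 = 5.5202 /hr

Final: 5.5202 /hr


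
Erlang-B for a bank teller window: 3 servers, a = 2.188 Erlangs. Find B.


B(c,a) = (a^c/c!) / Σ_{k=0}^{c} a^k/k!
a^3/3! = 1.745785
Σ terms (k=0..3): 1.00000 + 2.18800 + 2.39367 + 1.74578 = 7.327457
B = 1.745785/7.327457 = 0.238252

Final: 0.238252


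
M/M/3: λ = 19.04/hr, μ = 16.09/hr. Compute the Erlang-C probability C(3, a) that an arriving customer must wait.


a = λ/μ = 1.1833; ρ = a/3 = 0.3944
P₀ = 0.299440 (from M/M/c formula)
C(c,a) = [a^c/(c!(1−ρ))]·P₀ = [1.65704/(6·0.6056)]·0.299440
= 0.45607·0.299440 = 0.136565

Final: 0.136565


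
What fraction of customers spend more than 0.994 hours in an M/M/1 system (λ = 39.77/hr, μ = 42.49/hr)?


W ~ Exponential(μ−λ) for M/M/1.
μ − λ = 42.49 − 39.77 = 2.7200
P(W > t) = e^{−(μ−λ)t} = e^{−2.7037} = 0.066959

Final: 0.066959


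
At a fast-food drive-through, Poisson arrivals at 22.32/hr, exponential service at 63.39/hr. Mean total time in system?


W = 1/(μ−λ) = 1/(63.39 − 22.32) = 1/41.07 = 0.02435 hr

Final: 0.02435 hr


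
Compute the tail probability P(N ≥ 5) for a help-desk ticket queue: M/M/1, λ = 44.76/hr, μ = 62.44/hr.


ρ = 44.76/62.44 = 0.7168
P(N ≥ n) = ρ^n = 0.7168^5 = 0.189294

Final: 0.189294


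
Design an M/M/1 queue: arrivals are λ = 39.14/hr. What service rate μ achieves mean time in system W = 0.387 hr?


W = 1/(μ−λ) ⇒ μ − λ = 1/W = 1/0.387 = 2.5840
μ = λ + 1/W = 39.14 + 2.5840 = 41.7240 per hr

Final: 41.7240 /hr


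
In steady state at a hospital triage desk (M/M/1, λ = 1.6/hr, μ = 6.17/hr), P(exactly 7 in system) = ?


ρ = 1.6/6.17 = 0.2593
P_n = (1−ρ)·ρ^n = (1 − 0.2593)·0.2593^7 = 0.7407·0.00007886 = 0.00005841

Final: 0.00005841


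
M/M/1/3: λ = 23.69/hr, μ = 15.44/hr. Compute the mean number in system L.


ρ = 23.69/15.44 = 1.5343
L = ρ[1 − (K+1)ρ^K + Kρ^(K+1)] / [(1−ρ)(1−ρ^(K+1))]
Numerator: 1.5343·(1 − 4·3.612046 + 3·5.542058) = 4.876072
Denominator: (-0.5343)·(-4.542058) = 2.426942
L = 4.876072/2.426942 = 2.0091

Final: 2.0091


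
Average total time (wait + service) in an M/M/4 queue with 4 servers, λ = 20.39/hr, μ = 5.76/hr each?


a = 3.5399; ρ = 0.8850; P₀ = 0.013318
Lq = P₀·a^c·ρ/(c!(1−ρ)²) = 5.82942
Wq = Lq/λ = 5.82942/20.39 = 0.28590 hr
W = Wq + 1/μ = 0.28590 + 0.17361 = 0.45951 hr

Final: 0.45951 hr


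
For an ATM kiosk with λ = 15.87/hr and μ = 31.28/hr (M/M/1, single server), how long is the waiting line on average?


ρ = 15.87/31.28 = 0.5074
Lq = ρ²/(1−ρ) = 0.2574/0.4926 = 0.5225

Final: 0.5225


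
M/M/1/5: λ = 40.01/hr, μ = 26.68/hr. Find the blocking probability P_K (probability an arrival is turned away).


ρ = λ/μ = 40.01/26.68 = 1.4996
P_K = (1−ρ)ρ^K/(1−ρ^(K+1)) = (-0.4996·7.584267)/(1 − 11.373558)
= -3.789291/-10.373558 = 0.365284

Final: 0.365284


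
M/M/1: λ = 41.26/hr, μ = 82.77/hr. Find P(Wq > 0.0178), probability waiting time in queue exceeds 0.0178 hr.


ρ = 41.26/82.77 = 0.4985
P(Wq > t) = ρ·e^{−(μ−λ)t} = 0.4985·e^{−0.7389}
= 0.4985·0.477650 = 0.238103

Final: 0.238103


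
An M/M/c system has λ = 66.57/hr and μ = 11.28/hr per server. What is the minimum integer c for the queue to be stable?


Stability requires cμ > λ ⇔ c > λ/μ.
λ/μ = 66.57/11.28 = 5.9016
Minimum integer c = ⌊5.9016⌋ + 1 = 6
Check: 6·11.28 = 67.68 > 66.57, while 5·11.28 = 56.40 ≤ 66.57

Final: 6 servers


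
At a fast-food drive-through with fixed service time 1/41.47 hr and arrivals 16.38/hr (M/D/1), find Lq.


ρ = 16.38/41.47 = 0.3950
M/D/1: Lq = ρ²/(2(1−ρ)) = 0.1560/(2·0.6050) = 0.12893

Final: 0.12893


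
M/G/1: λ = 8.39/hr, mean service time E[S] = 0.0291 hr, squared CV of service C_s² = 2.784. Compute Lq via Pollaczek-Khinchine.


ρ = λ·E[S] = 8.39·0.0291 = 0.2441
Lq = ρ²(1+C_s²)/(2(1−ρ)) = 0.05961·(1+2.784)/(2·0.7559)
= 0.05961·3.7840/1.5117 = 0.14921

Final: 0.14921


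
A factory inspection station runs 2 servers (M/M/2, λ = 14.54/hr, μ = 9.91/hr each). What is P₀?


a = λ/μ = 14.54/9.91 = 1.4672; ρ = a/c = 0.7336
Σ_{k=0}^{1} a^k/k! (terms k=0..1) = 1.00000 + 1.46720 = 2.46720
Tail: a^2/(2!(1−ρ)) = 2.15269/(2·0.2664) = 4.04037
P₀ = 1/(2.46720 + 4.04037) = 1/6.50758 = 0.153667

Final: 0.153667


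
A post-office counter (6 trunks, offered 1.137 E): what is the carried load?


B(6,1.137) = 0.0009628 (Erlang-B)
Carried load = a(1 − B) = 1.137·(1 − 0.0009628) = 1.137·0.999037 = 1.1359 E

Final: 1.1359 Erlangs


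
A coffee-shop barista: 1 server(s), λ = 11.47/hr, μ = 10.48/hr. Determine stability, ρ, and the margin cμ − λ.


Total capacity cμ = 1·10.48 = 10.48/hr
ρ = λ/(cμ) = 11.47/10.48 = 1.0945
Stable ⇔ ρ < 1: NO
Spare capacity = cμ − λ = 10.48 − 11.47 = -0.99/hr

Final: ρ = 1.0945; unstable; margin = -0.99/hr


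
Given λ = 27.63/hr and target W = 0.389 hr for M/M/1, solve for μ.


W = 1/(μ−λ) ⇒ μ − λ = 1/W = 1/0.389 = 2.5707
μ = λ + 1/W = 27.63 + 2.5707 = 30.2007 per hr

Final: 30.2007 /hr


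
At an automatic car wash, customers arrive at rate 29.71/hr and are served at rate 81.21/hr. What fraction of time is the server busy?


ρ = λ/μ = 29.71/81.21 = 0.3658

Final: 0.3658


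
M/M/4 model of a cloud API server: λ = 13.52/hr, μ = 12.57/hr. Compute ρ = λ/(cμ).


ρ = λ/(cμ) = 13.52/(4·12.57) = 13.52/50.28 = 0.2689

Final: 0.2689


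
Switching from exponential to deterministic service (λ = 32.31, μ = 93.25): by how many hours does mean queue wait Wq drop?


ρ = 32.31/93.25 = 0.3465
Wq(M/M/1) = ρ/(μ−λ) = 0.3465/60.94 = 0.005686 hr
Wq(M/D/1) = ρ/(2(μ−λ)) = 0.002843 hr
Savings = 0.005686 − 0.002843 = 0.002843 hr

Final: 0.002843 hr


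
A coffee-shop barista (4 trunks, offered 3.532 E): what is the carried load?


B(4,3.532) = 0.263621 (Erlang-B)
Carried load = a(1 − B) = 3.532·(1 − 0.263621) = 3.532·0.736379 = 2.6009 E

Final: 2.6009 Erlangs


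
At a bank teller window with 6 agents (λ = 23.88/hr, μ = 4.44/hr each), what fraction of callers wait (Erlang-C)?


a = λ/μ = 5.3784; ρ = a/6 = 0.8964
P₀ = 0.002254 (from M/M/c formula)
C(c,a) = [a^c/(c!(1−ρ))]·P₀ = [24205.16871/(720·0.1036)]·0.002254
= 324.48958·0.002254 = 0.731441

Final: 0.731441


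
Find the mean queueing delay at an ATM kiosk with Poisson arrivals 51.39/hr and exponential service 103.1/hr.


ρ = 51.39/103.1 = 0.4984
Wq = ρ/(μ−λ) = 0.4984/(103.1 − 51.39) = 0.4984/51.71 = 0.009639 hr

Final: 0.009639 hr


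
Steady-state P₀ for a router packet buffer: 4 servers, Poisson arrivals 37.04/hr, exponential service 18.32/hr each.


a = λ/μ = 37.04/18.32 = 2.0218; ρ = a/c = 0.5055
Σ_{k=0}^{3} a^k/k! (terms k=0..3) = 1.00000 + 2.02183 + 2.04391 + 1.37748 = 6.44322
Tail: a^4/(4!(1−ρ)) = 16.71021/(24·0.4945) = 1.40789
P₀ = 1/(6.44322 + 1.40789) = 1/7.85111 = 0.127371

Final: 0.127371


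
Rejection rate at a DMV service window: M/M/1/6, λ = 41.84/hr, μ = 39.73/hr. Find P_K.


ρ = λ/μ = 41.84/39.73 = 1.0531
P_K = (1−ρ)ρ^K/(1−ρ^(K+1)) = (-0.05311·1.364076)/(1 − 1.436520)
= -0.072444/-0.436520 = 0.165958

Final: 0.165958


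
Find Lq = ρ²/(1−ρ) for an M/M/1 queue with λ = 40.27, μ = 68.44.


ρ = 40.27/68.44 = 0.5884
Lq = ρ²/(1−ρ) = 0.3462/0.4116 = 0.8411

Final: 0.8411


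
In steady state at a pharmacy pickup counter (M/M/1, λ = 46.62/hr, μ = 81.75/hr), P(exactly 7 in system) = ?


ρ = 46.62/81.75 = 0.5703
P_n = (1−ρ)·ρ^n = (1 − 0.5703)·0.5703^7 = 0.4297·0.019615 = 0.008429

Final: 0.008429


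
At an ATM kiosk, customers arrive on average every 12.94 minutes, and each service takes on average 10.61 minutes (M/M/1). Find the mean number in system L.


λ = 60/12.94 = 4.6368 /hr
μ = 60/10.61 = 5.6550 /hr
ρ = λ/μ = 4.6368/5.6550 = 0.8199
L = ρ/(1−ρ) = 0.8199/0.1801 = 4.5536

Final: 4.5536


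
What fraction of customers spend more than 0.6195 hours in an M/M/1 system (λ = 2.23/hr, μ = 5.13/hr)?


W ~ Exponential(μ−λ) for M/M/1.
μ − λ = 5.13 − 2.23 = 2.9000
P(W > t) = e^{−(μ−λ)t} = e^{−1.7966} = 0.165870

Final: 0.165870


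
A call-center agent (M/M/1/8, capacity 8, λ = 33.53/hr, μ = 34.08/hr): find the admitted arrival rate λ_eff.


ρ = 0.9839; P_K = (1−ρ)ρ^8/(1−ρ^9) = 0.104018
λ_eff = λ(1 − P_K) = 33.53·(1 − 0.104018) = 33.53·0.895982 = 30.0423 /hr

Final: 30.0423 /hr


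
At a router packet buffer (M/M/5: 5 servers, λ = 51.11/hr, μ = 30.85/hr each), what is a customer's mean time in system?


a = 1.6567; ρ = 0.3313; P₀ = 0.190243
Lq = P₀·a^c·ρ/(c!(1−ρ)²) = 0.01466
Wq = Lq/λ = 0.01466/51.11 = 0.0002869 hr
W = Wq + 1/μ = 0.0002869 + 0.03241 = 0.03270 hr

Final: 0.03270 hr


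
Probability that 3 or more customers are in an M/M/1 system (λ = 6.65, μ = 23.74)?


ρ = 6.65/23.74 = 0.2801
P(N ≥ n) = ρ^n = 0.2801^3 = 0.021980

Final: 0.021980


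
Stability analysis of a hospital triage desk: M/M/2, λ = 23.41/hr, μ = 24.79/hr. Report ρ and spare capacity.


Total capacity cμ = 2·24.79 = 49.58/hr
ρ = λ/(cμ) = 23.41/49.58 = 0.4722
Stable ⇔ ρ < 1: YES
Spare capacity = cμ − λ = 49.58 − 23.41 = 26.17/hr

Final: ρ = 0.4722; stable; margin = 26.17/hr


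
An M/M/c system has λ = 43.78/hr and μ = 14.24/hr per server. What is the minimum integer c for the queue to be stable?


Stability requires cμ > λ ⇔ c > λ/μ.
λ/μ = 43.78/14.24 = 3.0744
Minimum integer c = ⌊3.0744⌋ + 1 = 4
Check: 4·14.24 = 56.96 > 43.78, while 3·14.24 = 42.72 ≤ 43.78

Final: 4 servers


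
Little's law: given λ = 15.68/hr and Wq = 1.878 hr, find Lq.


Lq = λWq = 15.68·1.878 = 29.4470

Final: 29.4470


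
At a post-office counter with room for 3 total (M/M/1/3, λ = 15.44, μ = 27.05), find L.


ρ = 15.44/27.05 = 0.5708
L = ρ[1 − (K+1)ρ^K + Kρ^(K+1)] / [(1−ρ)(1−ρ^(K+1))]
Numerator: 0.5708·(1 − 4·0.185969 + 3·0.106150) = 0.327964
Denominator: (0.4292)·(0.893850) = 0.383645
L = 0.327964/0.383645 = 0.8549

Final: 0.8549


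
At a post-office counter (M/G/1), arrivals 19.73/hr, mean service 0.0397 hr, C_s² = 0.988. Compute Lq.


ρ = λ·E[S] = 19.73·0.0397 = 0.7833
Lq = ρ²(1+C_s²)/(2(1−ρ)) = 0.6135·(1+0.988)/(2·0.2167)
= 0.6135·1.9880/0.4334 = 2.81400

Final: 2.81400


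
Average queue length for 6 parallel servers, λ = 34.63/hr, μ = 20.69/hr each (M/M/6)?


a = λ/μ = 1.6738; ρ = a/6 = 0.2790
P₀ = 0.187448
Lq = P₀·a^c·ρ / (c!·(1−ρ)²) = 0.187448·21.98629·0.2790/(720·0.51990)
= 0.003071

Final: 0.003071


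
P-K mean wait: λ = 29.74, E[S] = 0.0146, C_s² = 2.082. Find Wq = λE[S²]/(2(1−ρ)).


ρ = λ·E[S] = 29.74·0.0146 = 0.4342
E[S²] = E[S]²(1+C_s²) = 0.0146²·(1+2.082) = 0.0006570
Wq = λ·E[S²]/(2(1−ρ)) = 29.74·0.0006570/(2·0.5658) = 0.01727 hr

Final: 0.01727 hr


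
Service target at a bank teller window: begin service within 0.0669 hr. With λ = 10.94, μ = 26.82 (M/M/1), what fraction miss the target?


ρ = 10.94/26.82 = 0.4079
P(Wq > t) = ρ·e^{−(μ−λ)t} = 0.4079·e^{−1.0624}
= 0.4079·0.345635 = 0.140986

Final: 0.140986


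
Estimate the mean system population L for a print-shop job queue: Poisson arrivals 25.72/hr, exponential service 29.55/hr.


ρ = λ/μ = 25.72/29.55 = 0.8704
L = ρ/(1−ρ) = 0.8704/(1 − 0.8704) = 0.8704/0.1296 = 6.7154

Final: 6.7154


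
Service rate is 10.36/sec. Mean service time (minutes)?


Mean service time = 1/μ = 1/10.36 second = 0.09653 second
In minutes: 0.09653 × 0.0166667 = 0.001609 min

Final: 0.001609 min


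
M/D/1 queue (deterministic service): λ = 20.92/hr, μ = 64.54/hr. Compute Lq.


ρ = 20.92/64.54 = 0.3241
M/D/1: Lq = ρ²/(2(1−ρ)) = 0.1051/(2·0.6759) = 0.07773

Final: 0.07773


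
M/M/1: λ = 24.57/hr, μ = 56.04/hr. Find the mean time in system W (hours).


W = 1/(μ−λ) = 1/(56.04 − 24.57) = 1/31.47 = 0.03178 hr

Final: 0.03178 hr


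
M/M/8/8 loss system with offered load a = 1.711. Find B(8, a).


B(c,a) = (a^c/c!) / Σ_{k=0}^{c} a^k/k!
a^8/8! = 0.001822
Σ terms (k=0..8): 1.00000 + 1.71100 + 1.46376 + 0.83483 + 0.35710 + 0.12220 + 0.03485 + 0.008518 + 0.001822 = 5.534077
B = 0.001822/5.534077 = 0.0003292

Final: 0.0003292


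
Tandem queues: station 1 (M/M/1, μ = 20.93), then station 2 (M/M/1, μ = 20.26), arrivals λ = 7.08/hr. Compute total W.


Each node sees arrival rate λ = 7.08/hr (tandem ⇒ throughput preserved).
W₁ = 1/(μ₁−λ) = 1/(20.93−7.08) = 0.07220 hr
W₂ = 1/(μ₂−λ) = 1/(20.26−7.08) = 0.07587 hr
W_total = W₁ + W₂ = 0.07220 + 0.07587 = 0.14807 hr

Final: 0.14807 hr


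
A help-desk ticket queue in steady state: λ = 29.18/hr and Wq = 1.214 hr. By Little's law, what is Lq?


Lq = λWq = 29.18·1.214 = 35.4245

Final: 35.4245


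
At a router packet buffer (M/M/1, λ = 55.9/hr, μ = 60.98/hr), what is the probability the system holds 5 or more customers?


ρ = 55.9/60.98 = 0.9167
P(N ≥ n) = ρ^n = 0.9167^5 = 0.647324

Final: 0.647324


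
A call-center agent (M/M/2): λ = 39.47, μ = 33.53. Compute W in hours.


a = 1.1772; ρ = 0.5886; P₀ = 0.258988
Lq = P₀·a^c·ρ/(c!(1−ρ)²) = 0.62394
Wq = Lq/λ = 0.62394/39.47 = 0.01581 hr
W = Wq + 1/μ = 0.01581 + 0.02982 = 0.04563 hr

Final: 0.04563 hr


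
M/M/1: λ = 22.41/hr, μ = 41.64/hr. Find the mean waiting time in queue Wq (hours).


ρ = 22.41/41.64 = 0.5382
Wq = ρ/(μ−λ) = 0.5382/(41.64 − 22.41) = 0.5382/19.23 = 0.02799 hr

Final: 0.02799 hr


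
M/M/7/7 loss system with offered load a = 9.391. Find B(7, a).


B(c,a) = (a^c/c!) / Σ_{k=0}^{c} a^k/k!
a^7/7! = 1278.063251
Σ terms (k=0..7): 1.00000 + 9.39100 + 44.09544 + 138.03343 + 324.06798 + 608.66448 + 952.66135 + 1278.06325 = 3355.976927
B = 1278.063251/3355.976927 = 0.380832

Final: 0.380832


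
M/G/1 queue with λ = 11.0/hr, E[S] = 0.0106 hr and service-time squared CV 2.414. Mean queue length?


ρ = λ·E[S] = 11.0·0.0106 = 0.1166
Lq = ρ²(1+C_s²)/(2(1−ρ)) = 0.01360·(1+2.414)/(2·0.8834)
= 0.01360·3.4140/1.7668 = 0.02627

Final: 0.02627


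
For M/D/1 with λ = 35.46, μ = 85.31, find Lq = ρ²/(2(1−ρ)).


ρ = 35.46/85.31 = 0.4157
M/D/1: Lq = ρ²/(2(1−ρ)) = 0.1728/(2·0.5843) = 0.14784

Final: 0.14784


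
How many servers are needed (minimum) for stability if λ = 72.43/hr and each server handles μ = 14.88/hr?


Stability requires cμ > λ ⇔ c > λ/μ.
λ/μ = 72.43/14.88 = 4.8676
Minimum integer c = ⌊4.8676⌋ + 1 = 5
Check: 5·14.88 = 74.40 > 72.43, while 4·14.88 = 59.52 ≤ 72.43

Final: 5 servers


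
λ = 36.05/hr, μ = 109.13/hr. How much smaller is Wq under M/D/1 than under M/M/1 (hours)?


ρ = 36.05/109.13 = 0.3303
Wq(M/M/1) = ρ/(μ−λ) = 0.3303/73.08 = 0.004520 hr
Wq(M/D/1) = ρ/(2(μ−λ)) = 0.002260 hr
Savings = 0.004520 − 0.002260 = 0.002260 hr

Final: 0.002260 hr


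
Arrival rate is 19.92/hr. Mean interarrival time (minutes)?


Mean interarrival time = 1/λ = 1/19.92 hour = 0.05020 hour
In minutes: 0.05020 × 60 = 3.0120 min

Final: 3.0120 min


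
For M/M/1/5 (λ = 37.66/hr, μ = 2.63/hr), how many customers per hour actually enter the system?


ρ = 14.3194; P_K = (1−ρ)ρ^5/(1−ρ^6) = 0.930165
λ_eff = λ(1 − P_K) = 37.66·(1 − 0.930165) = 37.66·0.069835 = 2.6300 /hr

Final: 2.6300 /hr


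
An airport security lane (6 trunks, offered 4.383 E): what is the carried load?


B(6,4.383) = 0.145394 (Erlang-B)
Carried load = a(1 − B) = 4.383·(1 − 0.145394) = 4.383·0.854606 = 3.7457 E

Final: 3.7457 Erlangs


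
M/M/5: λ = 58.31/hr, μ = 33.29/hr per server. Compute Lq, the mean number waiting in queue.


a = λ/μ = 1.7516; ρ = a/5 = 0.3503
P₀ = 0.172864
Lq = P₀·a^c·ρ / (c!·(1−ρ)²) = 0.172864·16.48717·0.3503/(120·0.42209)
= 0.01971

Final: 0.01971


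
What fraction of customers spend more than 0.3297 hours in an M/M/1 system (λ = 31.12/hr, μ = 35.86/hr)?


W ~ Exponential(μ−λ) for M/M/1.
μ − λ = 35.86 − 31.12 = 4.7400
P(W > t) = e^{−(μ−λ)t} = e^{−1.5628} = 0.209553

Final: 0.209553


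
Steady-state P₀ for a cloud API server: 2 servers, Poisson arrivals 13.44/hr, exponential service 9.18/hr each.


a = λ/μ = 13.44/9.18 = 1.4641; ρ = a/c = 0.7320
Σ_{k=0}^{1} a^k/k! (terms k=0..1) = 1.00000 + 1.46405 = 2.46405
Tail: a^2/(2!(1−ρ)) = 2.14345/(2·0.2680) = 3.99936
P₀ = 1/(2.46405 + 3.99936) = 1/6.46341 = 0.154717

Final: 0.154717


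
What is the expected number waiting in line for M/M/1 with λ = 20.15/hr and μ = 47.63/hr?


ρ = 20.15/47.63 = 0.4231
Lq = ρ²/(1−ρ) = 0.1790/0.5769 = 0.3102

Final: 0.3102


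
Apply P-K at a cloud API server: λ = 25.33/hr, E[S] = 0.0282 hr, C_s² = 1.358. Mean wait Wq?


ρ = λ·E[S] = 25.33·0.0282 = 0.7143
E[S²] = E[S]²(1+C_s²) = 0.0282²·(1+1.358) = 0.001875
Wq = λ·E[S²]/(2(1−ρ)) = 25.33·0.001875/(2·0.2857) = 0.08313 hr

Final: 0.08313 hr


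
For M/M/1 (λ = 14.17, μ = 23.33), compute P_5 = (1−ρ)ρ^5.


ρ = 14.17/23.33 = 0.6074
P_n = (1−ρ)·ρ^n = (1 − 0.6074)·0.6074^5 = 0.3926·0.082656 = 0.032453

Final: 0.032453


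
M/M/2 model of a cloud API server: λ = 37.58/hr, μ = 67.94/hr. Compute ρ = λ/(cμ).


ρ = λ/(cμ) = 37.58/(2·67.94) = 37.58/135.88 = 0.2766

Final: 0.2766


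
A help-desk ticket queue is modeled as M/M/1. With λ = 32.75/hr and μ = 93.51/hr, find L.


ρ = λ/μ = 32.75/93.51 = 0.3502
L = ρ/(1−ρ) = 0.3502/(1 − 0.3502) = 0.3502/0.6498 = 0.5390

Final: 0.5390


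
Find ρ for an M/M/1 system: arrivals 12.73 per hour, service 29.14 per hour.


ρ = λ/μ = 12.73/29.14 = 0.4369

Final: 0.4369


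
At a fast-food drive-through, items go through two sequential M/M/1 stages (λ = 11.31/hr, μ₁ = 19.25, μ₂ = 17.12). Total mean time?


Each node sees arrival rate λ = 11.31/hr (tandem ⇒ throughput preserved).
W₁ = 1/(μ₁−λ) = 1/(19.25−11.31) = 0.12594 hr
W₂ = 1/(μ₂−λ) = 1/(17.12−11.31) = 0.17212 hr
W_total = W₁ + W₂ = 0.12594 + 0.17212 = 0.29806 hr

Final: 0.29806 hr


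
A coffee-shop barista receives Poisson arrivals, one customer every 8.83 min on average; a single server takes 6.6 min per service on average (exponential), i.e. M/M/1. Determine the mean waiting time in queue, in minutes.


λ = 60/8.83 = 6.7950 /hr
μ = 60/6.6 = 9.0909 /hr
ρ = λ/μ = 6.7950/9.0909 = 0.7475
Wq = ρ/(μ−λ) = 0.7475/(9.0909−6.7950) = 0.32556 hr
In minutes: 0.32556·60 = 19.534 min

Final: 19.534 min


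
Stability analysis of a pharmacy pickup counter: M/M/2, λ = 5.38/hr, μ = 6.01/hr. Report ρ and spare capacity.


Total capacity cμ = 2·6.01 = 12.02/hr
ρ = λ/(cμ) = 5.38/12.02 = 0.4476
Stable ⇔ ρ < 1: YES
Spare capacity = cμ − λ = 12.02 − 5.38 = 6.64/hr

Final: ρ = 0.4476; stable; margin = 6.64/hr


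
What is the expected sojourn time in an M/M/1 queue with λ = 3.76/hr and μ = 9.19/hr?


W = 1/(μ−λ) = 1/(9.19 − 3.76) = 1/5.43 = 0.1842 hr

Final: 0.1842 hr


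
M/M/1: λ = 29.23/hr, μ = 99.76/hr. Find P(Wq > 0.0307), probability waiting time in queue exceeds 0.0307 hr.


ρ = 29.23/99.76 = 0.2930
P(Wq > t) = ρ·e^{−(μ−λ)t} = 0.2930·e^{−2.1653}
= 0.2930·0.114719 = 0.033613

Final: 0.033613


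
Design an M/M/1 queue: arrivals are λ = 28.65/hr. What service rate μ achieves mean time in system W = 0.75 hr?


W = 1/(μ−λ) ⇒ μ − λ = 1/W = 1/0.75 = 1.3333
μ = λ + 1/W = 28.65 + 1.3333 = 29.9833 per hr

Final: 29.9833 /hr


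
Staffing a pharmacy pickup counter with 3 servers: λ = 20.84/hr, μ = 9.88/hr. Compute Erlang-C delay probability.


a = λ/μ = 2.1093; ρ = a/3 = 0.7031
P₀ = 0.094320 (from M/M/c formula)
C(c,a) = [a^c/(c!(1−ρ))]·P₀ = [9.38474/(6·0.2969)]·0.094320
= 5.26825·0.094320 = 0.496904

Final: 0.496904


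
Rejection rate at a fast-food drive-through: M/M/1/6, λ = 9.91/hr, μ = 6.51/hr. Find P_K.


ρ = λ/μ = 9.91/6.51 = 1.5223
P_K = (1−ρ)ρ^K/(1−ρ^(K+1)) = (-0.5223·12.443885)/(1 − 18.942996)
= -6.499111/-17.942996 = 0.362209

Final: 0.362209


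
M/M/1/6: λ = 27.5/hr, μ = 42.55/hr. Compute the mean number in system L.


ρ = 27.5/42.55 = 0.6463
L = ρ[1 − (K+1)ρ^K + Kρ^(K+1)] / [(1−ρ)(1−ρ^(K+1))]
Numerator: 0.6463·(1 − 7·0.072878 + 6·0.047101) = 0.499239
Denominator: (0.3537)·(0.952899) = 0.337042
L = 0.499239/0.337042 = 1.4812

Final: 1.4812


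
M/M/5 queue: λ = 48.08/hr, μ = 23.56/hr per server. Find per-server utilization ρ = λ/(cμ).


ρ = λ/(cμ) = 48.08/(5·23.56) = 48.08/117.80 = 0.4081

Final: 0.4081


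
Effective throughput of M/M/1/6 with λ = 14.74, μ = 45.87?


ρ = 0.3213; P_K = (1−ρ)ρ^6/(1−ρ^7) = 0.0007475
λ_eff = λ(1 − P_K) = 14.74·(1 − 0.0007475) = 14.74·0.999252 = 14.7290 /hr

Final: 14.7290 /hr


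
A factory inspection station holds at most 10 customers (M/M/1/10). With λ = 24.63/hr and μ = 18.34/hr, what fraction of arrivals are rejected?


ρ = λ/μ = 24.63/18.34 = 1.3430
P_K = (1−ρ)ρ^K/(1−ρ^(K+1)) = (-0.3430·19.083183)/(1 − 25.628069)
= -6.544886/-24.628069 = 0.265749

Final: 0.265749


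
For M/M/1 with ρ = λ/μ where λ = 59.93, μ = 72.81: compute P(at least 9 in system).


ρ = 59.93/72.81 = 0.8231
P(N ≥ n) = ρ^n = 0.8231^9 = 0.173412

Final: 0.173412


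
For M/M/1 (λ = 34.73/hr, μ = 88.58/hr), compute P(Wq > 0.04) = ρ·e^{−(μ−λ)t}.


ρ = 34.73/88.58 = 0.3921
P(Wq > t) = ρ·e^{−(μ−λ)t} = 0.3921·e^{−2.1540}
= 0.3921·0.116019 = 0.045488

Final: 0.045488


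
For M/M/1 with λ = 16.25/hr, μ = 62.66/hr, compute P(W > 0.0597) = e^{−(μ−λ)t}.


W ~ Exponential(μ−λ) for M/M/1.
μ − λ = 62.66 − 16.25 = 46.4100
P(W > t) = e^{−(μ−λ)t} = e^{−2.7707} = 0.062620

Final: 0.062620


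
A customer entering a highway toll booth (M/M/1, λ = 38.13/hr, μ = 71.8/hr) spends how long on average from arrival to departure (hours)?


W = 1/(μ−λ) = 1/(71.8 − 38.13) = 1/33.67 = 0.02970 hr

Final: 0.02970 hr


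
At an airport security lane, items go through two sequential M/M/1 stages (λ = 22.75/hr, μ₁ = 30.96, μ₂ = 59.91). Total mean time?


Each node sees arrival rate λ = 22.75/hr (tandem ⇒ throughput preserved).
W₁ = 1/(μ₁−λ) = 1/(30.96−22.75) = 0.12180 hr
W₂ = 1/(μ₂−λ) = 1/(59.91−22.75) = 0.02691 hr
W_total = W₁ + W₂ = 0.12180 + 0.02691 = 0.14871 hr

Final: 0.14871 hr


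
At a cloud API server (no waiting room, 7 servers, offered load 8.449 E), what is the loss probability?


B(c,a) = (a^c/c!) / Σ_{k=0}^{c} a^k/k!
a^7/7! = 609.826980
Σ terms (k=0..7): 1.00000 + 8.44900 + 35.69280 + 100.52282 + 212.32933 + 358.79411 + 505.24191 + 609.82698 = 1831.856954
B = 609.826980/1831.856954 = 0.332901

Final: 0.332901


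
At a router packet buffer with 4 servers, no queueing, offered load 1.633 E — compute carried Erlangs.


B(4,1.633) = 0.059398 (Erlang-B)
Carried load = a(1 − B) = 1.633·(1 − 0.059398) = 1.633·0.940602 = 1.5360 E

Final: 1.5360 Erlangs


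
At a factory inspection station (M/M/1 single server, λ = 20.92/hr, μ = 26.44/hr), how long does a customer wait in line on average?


ρ = 20.92/26.44 = 0.7912
Wq = ρ/(μ−λ) = 0.7912/(26.44 − 20.92) = 0.7912/5.52 = 0.1433 hr

Final: 0.1433 hr


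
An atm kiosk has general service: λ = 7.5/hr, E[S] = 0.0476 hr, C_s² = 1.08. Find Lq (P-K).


ρ = λ·E[S] = 7.5·0.0476 = 0.3570
Lq = ρ²(1+C_s²)/(2(1−ρ)) = 0.1274·(1+1.08)/(2·0.6430)
= 0.1274·2.0800/1.2860 = 0.20614

Final: 0.20614


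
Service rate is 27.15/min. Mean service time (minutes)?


Mean service time = 1/μ = 1/27.15 minute = 0.03683 minute
In minutes: 0.03683 × 1 = 0.03683 min

Final: 0.03683 min


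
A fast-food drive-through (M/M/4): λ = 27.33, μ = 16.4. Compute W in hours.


a = 1.6665; ρ = 0.4166; P₀ = 0.185972
Lq = P₀·a^c·ρ/(c!(1−ρ)²) = 0.07316
Wq = Lq/λ = 0.07316/27.33 = 0.002677 hr
W = Wq + 1/μ = 0.002677 + 0.06098 = 0.06365 hr

Final: 0.06365 hr


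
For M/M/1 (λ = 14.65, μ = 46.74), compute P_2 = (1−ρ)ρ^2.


ρ = 14.65/46.74 = 0.3134
P_n = (1−ρ)·ρ^n = (1 − 0.3134)·0.3134^2 = 0.6866·0.098242 = 0.067450

Final: 0.067450


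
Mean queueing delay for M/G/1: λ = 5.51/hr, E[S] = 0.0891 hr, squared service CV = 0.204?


ρ = λ·E[S] = 5.51·0.0891 = 0.4909
E[S²] = E[S]²(1+C_s²) = 0.0891²·(1+0.204) = 0.009558
Wq = λ·E[S²]/(2(1−ρ)) = 5.51·0.009558/(2·0.5091) = 0.05173 hr

Final: 0.05173 hr


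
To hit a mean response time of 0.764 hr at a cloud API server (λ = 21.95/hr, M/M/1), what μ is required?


W = 1/(μ−λ) ⇒ μ − λ = 1/W = 1/0.764 = 1.3089
μ = λ + 1/W = 21.95 + 1.3089 = 23.2589 per hr

Final: 23.2589 /hr


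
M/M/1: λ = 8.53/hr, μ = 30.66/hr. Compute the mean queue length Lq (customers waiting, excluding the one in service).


ρ = 8.53/30.66 = 0.2782
Lq = ρ²/(1−ρ) = 0.07740/0.7218 = 0.1072

Final: 0.1072


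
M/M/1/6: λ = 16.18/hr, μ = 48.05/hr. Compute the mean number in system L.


ρ = 16.18/48.05 = 0.3367
L = ρ[1 − (K+1)ρ^K + Kρ^(K+1)] / [(1−ρ)(1−ρ^(K+1))]
Numerator: 0.3367·(1 − 7·0.001458 + 6·0.0004909) = 0.334288
Denominator: (0.6633)·(0.999509) = 0.662942
L = 0.334288/0.662942 = 0.5042

Final: 0.5042


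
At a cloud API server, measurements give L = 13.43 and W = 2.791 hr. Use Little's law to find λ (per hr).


λ = L/W = 13.43/2.791 = 4.8119 /hr

Final: 4.8119 /hr


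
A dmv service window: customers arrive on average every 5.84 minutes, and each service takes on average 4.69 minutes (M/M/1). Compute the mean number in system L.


λ = 60/5.84 = 10.2740 /hr
μ = 60/4.69 = 12.7932 /hr
ρ = λ/μ = 10.2740/12.7932 = 0.8031
L = ρ/(1−ρ) = 0.8031/0.1969 = 4.0783

Final: 4.0783


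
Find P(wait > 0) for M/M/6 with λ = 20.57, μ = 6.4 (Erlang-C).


a = λ/μ = 3.2141; ρ = a/6 = 0.5357
P₀ = 0.039193 (from M/M/c formula)
C(c,a) = [a^c/(c!(1−ρ))]·P₀ = [1102.36624/(720·0.4643)]·0.039193
= 3.29741·0.039193 = 0.129235

Final: 0.129235


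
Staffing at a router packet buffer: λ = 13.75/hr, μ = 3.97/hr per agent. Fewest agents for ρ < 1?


Stability requires cμ > λ ⇔ c > λ/μ.
λ/μ = 13.75/3.97 = 3.4635
Minimum integer c = ⌊3.4635⌋ + 1 = 4
Check: 4·3.97 = 15.88 > 13.75, while 3·3.97 = 11.91 ≤ 13.75

Final: 4 servers


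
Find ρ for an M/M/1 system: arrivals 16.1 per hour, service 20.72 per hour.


ρ = λ/μ = 16.1/20.72 = 0.7770

Final: 0.7770


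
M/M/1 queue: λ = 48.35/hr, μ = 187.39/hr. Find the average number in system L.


ρ = λ/μ = 48.35/187.39 = 0.2580
L = ρ/(1−ρ) = 0.2580/(1 − 0.2580) = 0.2580/0.7420 = 0.3477

Final: 0.3477


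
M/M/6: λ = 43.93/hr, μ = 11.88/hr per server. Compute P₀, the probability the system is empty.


a = λ/μ = 43.93/11.88 = 3.6978; ρ = a/c = 0.6163
Σ_{k=0}^{5} a^k/k! (terms k=0..5) = 1.00000 + 3.69781 + 6.83690 + 8.42719 + 7.79054 + 5.76159 = 33.51405
Tail: a^6/(6!(1−ρ)) = 2556.63409/(720·0.3837) = 9.25436
P₀ = 1/(33.51405 + 9.25436) = 1/42.76841 = 0.023382

Final: 0.023382


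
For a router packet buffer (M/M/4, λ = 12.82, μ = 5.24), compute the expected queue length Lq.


a = λ/μ = 2.4466; ρ = a/4 = 0.6116
P₀ = 0.078591
Lq = P₀·a^c·ρ / (c!·(1−ρ)²) = 0.078591·35.82836·0.6116/(24·0.15082)
= 0.47579

Final: 0.47579


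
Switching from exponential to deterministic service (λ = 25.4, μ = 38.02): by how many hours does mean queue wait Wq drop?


ρ = 25.4/38.02 = 0.6681
Wq(M/M/1) = ρ/(μ−λ) = 0.6681/12.62 = 0.05294 hr
Wq(M/D/1) = ρ/(2(μ−λ)) = 0.02647 hr
Savings = 0.05294 − 0.02647 = 0.02647 hr

Final: 0.02647 hr


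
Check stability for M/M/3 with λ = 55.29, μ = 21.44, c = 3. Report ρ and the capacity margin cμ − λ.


Total capacity cμ = 3·21.44 = 64.32/hr
ρ = λ/(cμ) = 55.29/64.32 = 0.8596
Stable ⇔ ρ < 1: YES
Spare capacity = cμ − λ = 64.32 − 55.29 = 9.03/hr

Final: ρ = 0.8596; stable; margin = 9.03/hr


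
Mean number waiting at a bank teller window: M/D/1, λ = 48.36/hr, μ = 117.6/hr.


ρ = 48.36/117.6 = 0.4112
M/D/1: Lq = ρ²/(2(1−ρ)) = 0.1691/(2·0.5888) = 0.14361

Final: 0.14361


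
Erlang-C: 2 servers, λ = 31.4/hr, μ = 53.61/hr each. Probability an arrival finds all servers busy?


a = λ/μ = 0.5857; ρ = a/2 = 0.2929
P₀ = 0.546963 (from M/M/c formula)
C(c,a) = [a^c/(c!(1−ρ))]·P₀ = [0.34306/(2·0.7071)]·0.546963
= 0.24257·0.546963 = 0.132675

Final: 0.132675


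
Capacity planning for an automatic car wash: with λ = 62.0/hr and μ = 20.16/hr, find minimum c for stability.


Stability requires cμ > λ ⇔ c > λ/μ.
λ/μ = 62.0/20.16 = 3.0754
Minimum integer c = ⌊3.0754⌋ + 1 = 4
Check: 4·20.16 = 80.64 > 62.0, while 3·20.16 = 60.48 ≤ 62.0

Final: 4 servers


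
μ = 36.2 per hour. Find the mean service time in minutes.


Mean service time = 1/μ = 1/36.2 hour = 0.02762 hour
In minutes: 0.02762 × 60 = 1.6575 min

Final: 1.6575 min


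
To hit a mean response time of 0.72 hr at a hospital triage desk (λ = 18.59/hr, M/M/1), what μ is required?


W = 1/(μ−λ) ⇒ μ − λ = 1/W = 1/0.72 = 1.3889
μ = λ + 1/W = 18.59 + 1.3889 = 19.9789 per hr

Final: 19.9789 /hr


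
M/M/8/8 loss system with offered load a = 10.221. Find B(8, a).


B(c,a) = (a^c/c!) / Σ_{k=0}^{c} a^k/k!
a^8/8! = 2954.109456
Σ terms (k=0..8): 1.00000 + 10.22100 + 52.23442 + 177.96267 + 454.73911 + 929.57770 + 1583.53561 + 2312.18821 + 2954.10946 = 8475.568172
B = 2954.109456/8475.568172 = 0.348544

Final: 0.348544


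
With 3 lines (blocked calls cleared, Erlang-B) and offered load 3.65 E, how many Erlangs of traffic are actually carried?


B(3,3.65) = 0.417419 (Erlang-B)
Carried load = a(1 − B) = 3.65·(1 − 0.417419) = 3.65·0.582581 = 2.1264 E

Final: 2.1264 Erlangs


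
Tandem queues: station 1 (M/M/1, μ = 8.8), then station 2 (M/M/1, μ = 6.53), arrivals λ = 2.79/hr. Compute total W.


Each node sees arrival rate λ = 2.79/hr (tandem ⇒ throughput preserved).
W₁ = 1/(μ₁−λ) = 1/(8.8−2.79) = 0.16639 hr
W₂ = 1/(μ₂−λ) = 1/(6.53−2.79) = 0.26738 hr
W_total = W₁ + W₂ = 0.16639 + 0.26738 = 0.43377 hr

Final: 0.43377 hr
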